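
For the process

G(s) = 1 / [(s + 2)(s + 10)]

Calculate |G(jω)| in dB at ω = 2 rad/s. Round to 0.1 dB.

-29.2 dB

At s = jω = j2:
pole (s+2): 2 + j2 → |·| = √(2²+2²) = √8 ≈ 2.8284, ∠ = arctan(2/2) ≈ 45.00°
pole (s+10): 10 + j2 → |·| = √(10²+2²) = √104 ≈ 10.198, ∠ = arctan(2/10) ≈ 11.31°
|G| = 1 / 28.844 ≈ 0.034669
Gain = 20 log₁₀(0.034669) ≈ -29.20 dB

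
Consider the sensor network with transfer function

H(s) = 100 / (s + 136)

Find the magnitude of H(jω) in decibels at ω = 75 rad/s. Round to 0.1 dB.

At s = jω = j75:
pole (s+136): 136 + j75 → |·| = √(136²+75²) = √24121 ≈ 155.31, ∠ = arctan(75/136) ≈ 28.88°
|H| = 100 / 155.31 ≈ 0.64387
Gain = 20 log₁₀(0.64387) ≈ -3.82 dB

-3.8 dB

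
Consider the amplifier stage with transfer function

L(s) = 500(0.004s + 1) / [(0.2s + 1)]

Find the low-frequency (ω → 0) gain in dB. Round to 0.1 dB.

54.0 dB

L(0) = 500 · 1 / 1 = 500
20 log₁₀(500) ≈ 53.98 dB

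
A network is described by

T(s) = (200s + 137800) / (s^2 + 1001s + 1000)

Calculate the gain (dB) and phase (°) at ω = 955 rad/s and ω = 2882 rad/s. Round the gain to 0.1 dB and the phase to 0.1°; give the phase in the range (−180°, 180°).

ω = 955: -15.0 dB, -79.4°; ω = 2882: -23.4 dB, -84.3°

Substitute s = j955:
Numerator: 200(j955) + 137800 = 137800 + j191000
Denominator: (j955)^2 + 1001(j955) + 1000 = -911025 + j955955
|N| = √(137800² + 191000²) ≈ 2.3552e+05, ∠N ≈ 54.19°
|D| = √(911025² + 955955²) ≈ 1.3205e+06, ∠D ≈ 133.62°
|T| = 2.3552e+05 / 1.3205e+06 ≈ 0.17836
Gain = 20 log₁₀(0.17836) ≈ -14.97 dB
∠T = 54.19° − 133.62° = -79.43°

Substitute s = j2882:
Numerator: 200(j2882) + 137800 = 137800 + j576400
Denominator: (j2882)^2 + 1001(j2882) + 1000 = -8304924 + j2884882
|N| = √(137800² + 576400²) ≈ 5.9264e+05, ∠N ≈ 76.55°
|D| = √(8304924² + 2884882²) ≈ 8.7917e+06, ∠D ≈ 160.84°
|T| = 5.9264e+05 / 8.7917e+06 ≈ 0.067409
Gain = 20 log₁₀(0.067409) ≈ -23.43 dB
∠T = 76.55° − 160.84° = -84.29°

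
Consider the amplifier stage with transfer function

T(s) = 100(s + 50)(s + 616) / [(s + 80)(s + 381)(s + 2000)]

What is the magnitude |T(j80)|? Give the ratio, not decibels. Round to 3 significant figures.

At s = jω = j80:
zero (s+50): 50 + j80 → |·| = √(50²+80²) = √8900 ≈ 94.34, ∠ = arctan(80/50) ≈ 57.99°
zero (s+616): 616 + j80 → |·| = √(616²+80²) = √385856 ≈ 621.17, ∠ = arctan(80/616) ≈ 7.40°
pole (s+80): 80 + j80 → |·| = √(80²+80²) = √12800 ≈ 113.14, ∠ = arctan(80/80) ≈ 45.00°
pole (s+381): 381 + j80 → |·| = √(381²+80²) = √151561 ≈ 389.31, ∠ = arctan(80/381) ≈ 11.86°
pole (s+2000): 2000 + j80 → |·| = √(2000²+80²) = √4006400 ≈ 2001.6, ∠ = arctan(80/2000) ≈ 2.29°
|T| = 100 · 58601 / 8.8164e+07 ≈ 0.066468

0.0665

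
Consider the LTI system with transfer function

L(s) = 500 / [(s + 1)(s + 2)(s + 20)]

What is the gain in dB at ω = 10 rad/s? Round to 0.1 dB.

At s = jω = j10:
pole (s+1): 1 + j10 → |·| = √(1²+10²) = √101 ≈ 10.05, ∠ = arctan(10/1) ≈ 84.29°
pole (s+2): 2 + j10 → |·| = √(2²+10²) = √104 ≈ 10.198, ∠ = arctan(10/2) ≈ 78.69°
pole (s+20): 20 + j10 → |·| = √(20²+10²) = √500 ≈ 22.361, ∠ = arctan(10/20) ≈ 26.57°
|L| = 500 / 2291.8 ≈ 0.21817
Gain = 20 log₁₀(0.21817) ≈ -13.22 dB

-13.2 dB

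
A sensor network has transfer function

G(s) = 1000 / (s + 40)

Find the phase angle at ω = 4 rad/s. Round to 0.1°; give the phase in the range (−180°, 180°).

Substitute s = j4:
Numerator: 1000 = 1000 + j0
Denominator: (j4) + 40 = 40 + j4
|N| = √(1000² + 0²) ≈ 1000, ∠N ≈ 0.00°
|D| = √(40² + 4²) ≈ 40.2, ∠D ≈ 5.71°
∠G = 0.00° − 5.71° = -5.71°

-5.7°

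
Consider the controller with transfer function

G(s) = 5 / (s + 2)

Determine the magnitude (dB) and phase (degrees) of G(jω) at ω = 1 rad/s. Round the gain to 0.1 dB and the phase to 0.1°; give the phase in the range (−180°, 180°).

Substitute s = j1:
Numerator: 5 = 5 + j0
Denominator: (j1) + 2 = 2 + j1
|N| = √(5² + 0²) ≈ 5, ∠N ≈ 0.00°
|D| = √(2² + 1²) ≈ 2.2361, ∠D ≈ 26.57°
|G| = 5 / 2.2361 ≈ 2.236
Gain = 20 log₁₀(2.236) ≈ 6.99 dB
∠G = 0.00° − 26.57° = -26.57°

7.0 dB, -26.6°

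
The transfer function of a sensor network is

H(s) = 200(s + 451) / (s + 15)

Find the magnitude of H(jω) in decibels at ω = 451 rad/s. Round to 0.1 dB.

At s = jω = j451:
zero (s+451): 451 + j451 → |·| = √(451²+451²) = √406802 ≈ 637.81, ∠ = arctan(451/451) ≈ 45.00°
pole (s+15): 15 + j451 → |·| = √(15²+451²) = √203626 ≈ 451.25, ∠ = arctan(451/15) ≈ 88.10°
|H| = 200 · 637.81 / 451.25 ≈ 282.69
Gain = 20 log₁₀(282.69) ≈ 49.03 dB

49.0 dB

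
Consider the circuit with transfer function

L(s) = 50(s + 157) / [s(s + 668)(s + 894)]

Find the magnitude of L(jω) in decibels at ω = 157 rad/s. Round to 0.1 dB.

-78.9 dB

At s = jω = j157:
zero (s+157): 157 + j157 → |·| = √(157²+157²) = √49298 ≈ 222.03, ∠ = arctan(157/157) ≈ 45.00°
pole (s+668): 668 + j157 → |·| = √(668²+157²) = √470873 ≈ 686.2, ∠ = arctan(157/668) ≈ 13.23°
pole (s+894): 894 + j157 → |·| = √(894²+157²) = √823885 ≈ 907.68, ∠ = arctan(157/894) ≈ 9.96°
pole at origin: |s| = 157, ∠ = 90.00° (in denominator)
|L| = 50 · 222.03 / 9.7787e+07 ≈ 0.00011353
Gain = 20 log₁₀(0.00011353) ≈ -78.90 dB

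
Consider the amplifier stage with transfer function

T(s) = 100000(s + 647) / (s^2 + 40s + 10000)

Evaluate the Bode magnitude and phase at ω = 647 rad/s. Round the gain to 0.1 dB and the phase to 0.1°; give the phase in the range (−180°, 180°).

47.0 dB, -131.4°

At s = jω = j647:
zero (s+647): 647 + j647 → |·| = √(647²+647²) = √837218 ≈ 915, ∠ = arctan(647/647) ≈ 45.00°
quadratic: (j647)² + 40·j647 + 10000 = -408609 + j25880 → |·| ≈ 4.0943e+05, ∠ ≈ 176.38°
|T| = 100000 · 915 / 4.0943e+05 ≈ 223.48
Gain = 20 log₁₀(223.48) ≈ 46.98 dB
∠T = 45.00° − 176.38° = -131.38°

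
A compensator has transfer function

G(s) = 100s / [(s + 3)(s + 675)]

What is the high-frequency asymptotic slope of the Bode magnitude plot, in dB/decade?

-20 dB/decade

Each pole contributes −20 dB/decade at high frequency; each zero contributes +20 dB/decade.
Net: 1 zero(s) − 2 pole(s) → -20 dB/decade.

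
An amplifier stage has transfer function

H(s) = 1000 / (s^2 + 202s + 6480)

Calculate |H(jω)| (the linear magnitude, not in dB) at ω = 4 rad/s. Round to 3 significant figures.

Substitute s = j4:
Numerator: 1000 = 1000 + j0
Denominator: (j4)^2 + 202(j4) + 6480 = 6464 + j808
|N| = √(1000² + 0²) ≈ 1000, ∠N ≈ 0.00°
|D| = √(6464² + 808²) ≈ 6514.3, ∠D ≈ 7.13°
|H| = 1000 / 6514.3 ≈ 0.15351

0.154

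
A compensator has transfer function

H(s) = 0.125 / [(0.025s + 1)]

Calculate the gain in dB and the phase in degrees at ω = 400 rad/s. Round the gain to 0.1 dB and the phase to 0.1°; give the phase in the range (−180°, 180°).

-38.1 dB, -84.3°

At ω = 400 rad/s:
pole (1 + j400·0.025) = 1 + j10 → |·| ≈ 10.05, ∠ ≈ 84.29°
|H| = 0.125 · 1 / (10.05) ≈ 0.012438
Gain = 20 log₁₀(0.012438) ≈ -38.10 dB
∠H = (0°) − (84.29°) = -84.29°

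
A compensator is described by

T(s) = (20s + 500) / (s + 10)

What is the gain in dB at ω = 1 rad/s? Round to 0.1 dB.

Substitute s = j1:
Numerator: 20(j1) + 500 = 500 + j20
Denominator: (j1) + 10 = 10 + j1
|N| = √(500² + 20²) ≈ 500.4, ∠N ≈ 2.29°
|D| = √(10² + 1²) ≈ 10.05, ∠D ≈ 5.71°
|T| = 500.4 / 10.05 ≈ 49.791
Gain = 20 log₁₀(49.791) ≈ 33.94 dB

33.9 dB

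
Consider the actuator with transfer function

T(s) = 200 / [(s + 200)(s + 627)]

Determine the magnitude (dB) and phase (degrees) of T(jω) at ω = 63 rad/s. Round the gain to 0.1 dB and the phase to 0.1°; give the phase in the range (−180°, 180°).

At s = jω = j63:
pole (s+200): 200 + j63 → |·| = √(200²+63²) = √43969 ≈ 209.69, ∠ = arctan(63/200) ≈ 17.48°
pole (s+627): 627 + j63 → |·| = √(627²+63²) = √397098 ≈ 630.16, ∠ = arctan(63/627) ≈ 5.74°
|T| = 200 / 1.3214e+05 ≈ 0.0015135
Gain = 20 log₁₀(0.0015135) ≈ -56.40 dB
∠T = 0.00° − 23.22° = -23.22°

-56.4 dB, -23.2°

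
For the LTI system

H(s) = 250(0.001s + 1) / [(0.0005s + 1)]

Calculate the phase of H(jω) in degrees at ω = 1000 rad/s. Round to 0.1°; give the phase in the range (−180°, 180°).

At ω = 1000 rad/s:
zero (1 + j1000·0.001) = 1 + j1 → |·| ≈ 1.4142, ∠ ≈ 45.00°
pole (1 + j1000·0.0005) = 1 + j0.5 → |·| ≈ 1.118, ∠ ≈ 26.57°
∠H = (45.00°) − (26.57°) = 18.43°

18.4°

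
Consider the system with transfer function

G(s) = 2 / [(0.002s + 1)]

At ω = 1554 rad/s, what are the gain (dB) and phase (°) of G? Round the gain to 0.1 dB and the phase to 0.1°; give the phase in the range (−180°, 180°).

-4.3 dB, -72.2°

At ω = 1554 rad/s:
pole (1 + j1554·0.002) = 1 + j3.108 → |·| ≈ 3.2649, ∠ ≈ 72.16°
|G| = 2 · 1 / (3.2649) ≈ 0.61258
Gain = 20 log₁₀(0.61258) ≈ -4.26 dB
∠G = (0°) − (72.16°) = -72.16°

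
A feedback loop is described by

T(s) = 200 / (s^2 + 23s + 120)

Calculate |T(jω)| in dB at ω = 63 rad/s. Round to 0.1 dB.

Substitute s = j63:
Numerator: 200 = 200 + j0
Denominator: (j63)^2 + 23(j63) + 120 = -3849 + j1449
|N| = √(200² + 0²) ≈ 200, ∠N ≈ 0.00°
|D| = √(3849² + 1449²) ≈ 4112.7, ∠D ≈ 159.37°
|T| = 200 / 4112.7 ≈ 0.04863
Gain = 20 log₁₀(0.04863) ≈ -26.26 dB

-26.3 dB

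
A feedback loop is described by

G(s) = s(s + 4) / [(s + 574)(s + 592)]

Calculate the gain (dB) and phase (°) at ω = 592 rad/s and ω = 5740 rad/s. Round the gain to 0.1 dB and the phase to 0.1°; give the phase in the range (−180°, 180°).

ω = 592: -5.9 dB, 88.7°; ω = 5740: -0.1 dB, 11.6°

At s = jω = j592:
zero (s+4): 4 + j592 → |·| = √(4²+592²) = √350480 ≈ 592.01, ∠ = arctan(592/4) ≈ 89.61°
zero at origin: s = j592 → |·| = 592, ∠ = 90.00°
pole (s+574): 574 + j592 → |·| = √(574²+592²) = √679940 ≈ 824.58, ∠ = arctan(592/574) ≈ 45.88°
pole (s+592): 592 + j592 → |·| = √(592²+592²) = √700928 ≈ 837.21, ∠ = arctan(592/592) ≈ 45.00°
|G| = 1 · 3.5047e+05 / 6.9035e+05 ≈ 0.50767
Gain = 20 log₁₀(0.50767) ≈ -5.89 dB
∠G = 179.61° − 90.88° = 88.73°

At s = jω = j5740:
zero (s+4): 4 + j5740 → |·| = √(4²+5740²) = √32947616 ≈ 5740, ∠ = arctan(5740/4) ≈ 89.96°
zero at origin: s = j5740 → |·| = 5740, ∠ = 90.00°
pole (s+574): 574 + j5740 → |·| = √(574²+5740²) = √33277076 ≈ 5768.6, ∠ = arctan(5740/574) ≈ 84.29°
pole (s+592): 592 + j5740 → |·| = √(592²+5740²) = √33298064 ≈ 5770.4, ∠ = arctan(5740/592) ≈ 84.11°
|G| = 1 · 3.2948e+07 / 3.3287e+07 ≈ 0.98982
Gain = 20 log₁₀(0.98982) ≈ -0.09 dB
∠G = 179.96° − 168.40° = 11.56°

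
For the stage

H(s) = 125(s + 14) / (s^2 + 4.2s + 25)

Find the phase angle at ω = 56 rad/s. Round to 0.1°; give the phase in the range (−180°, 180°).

At s = jω = j56:
zero (s+14): 14 + j56 → |·| = √(14²+56²) = √3332 ≈ 57.723, ∠ = arctan(56/14) ≈ 75.96°
quadratic: (j56)² + 4.2·j56 + 25 = -3111 + j235.2 → |·| ≈ 3119.9, ∠ ≈ 175.68°
∠H = 75.96° − 175.68° = -99.72°

-99.7°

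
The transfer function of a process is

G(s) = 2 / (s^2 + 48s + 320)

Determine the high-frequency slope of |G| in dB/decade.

Each pole contributes −20 dB/decade at high frequency; each zero contributes +20 dB/decade.
Net: 0 zero(s) − 2 pole(s) → -40 dB/decade.

-40 dB/decade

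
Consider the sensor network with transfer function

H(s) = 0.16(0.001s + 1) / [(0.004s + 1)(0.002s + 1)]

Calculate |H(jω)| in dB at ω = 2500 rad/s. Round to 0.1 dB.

-41.5 dB

At ω = 2500 rad/s:
zero (1 + j2500·0.001) = 1 + j2.5 → |·| ≈ 2.6926, ∠ ≈ 68.20°
pole (1 + j2500·0.004) = 1 + j10 → |·| ≈ 10.05, ∠ ≈ 84.29°
pole (1 + j2500·0.002) = 1 + j5 → |·| ≈ 5.099, ∠ ≈ 78.69°
|H| = 0.16 · 2.6926 / (10.05 · 5.099) ≈ 0.008407
Gain = 20 log₁₀(0.008407) ≈ -41.51 dB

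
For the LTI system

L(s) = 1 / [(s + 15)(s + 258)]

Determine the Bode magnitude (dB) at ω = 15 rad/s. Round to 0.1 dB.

-74.8 dB

At s = jω = j15:
pole (s+15): 15 + j15 → |·| = √(15²+15²) = √450 ≈ 21.213, ∠ = arctan(15/15) ≈ 45.00°
pole (s+258): 258 + j15 → |·| = √(258²+15²) = √66789 ≈ 258.44, ∠ = arctan(15/258) ≈ 3.33°
|L| = 1 / 5482.3 ≈ 0.00018241
Gain = 20 log₁₀(0.00018241) ≈ -74.78 dB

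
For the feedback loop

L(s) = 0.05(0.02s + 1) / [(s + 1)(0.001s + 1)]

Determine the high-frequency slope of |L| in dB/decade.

Each pole contributes −20 dB/decade at high frequency; each zero contributes +20 dB/decade.
Net: 1 zero(s) − 2 pole(s) → -20 dB/decade.

-20 dB/decade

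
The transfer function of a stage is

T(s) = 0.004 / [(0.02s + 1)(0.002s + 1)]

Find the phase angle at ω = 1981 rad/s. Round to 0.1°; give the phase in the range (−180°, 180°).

-164.4°

At ω = 1981 rad/s:
pole (1 + j1981·0.02) = 1 + j39.62 → |·| ≈ 39.633, ∠ ≈ 88.55°
pole (1 + j1981·0.002) = 1 + j3.962 → |·| ≈ 4.0863, ∠ ≈ 75.83°
∠T = (0°) − (88.55° + 75.83°) = -164.38°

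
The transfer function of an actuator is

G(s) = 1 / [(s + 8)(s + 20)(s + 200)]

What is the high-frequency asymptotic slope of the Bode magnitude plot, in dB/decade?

-60 dB/decade

Each pole contributes −20 dB/decade at high frequency; each zero contributes +20 dB/decade.
Net: 0 zero(s) − 3 pole(s) → -60 dB/decade.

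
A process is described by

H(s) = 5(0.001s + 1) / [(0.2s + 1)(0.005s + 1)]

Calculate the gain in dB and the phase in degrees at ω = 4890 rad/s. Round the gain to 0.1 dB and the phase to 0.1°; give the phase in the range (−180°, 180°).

-59.6 dB, -99.2°

At ω = 4890 rad/s:
zero (1 + j4890·0.001) = 1 + j4.89 → |·| ≈ 4.9912, ∠ ≈ 78.44°
pole (1 + j4890·0.2) = 1 + j978 → |·| ≈ 978, ∠ ≈ 89.94°
pole (1 + j4890·0.005) = 1 + j24.45 → |·| ≈ 24.47, ∠ ≈ 87.66°
|H| = 5 · 4.9912 / (978 · 24.47) ≈ 0.0010428
Gain = 20 log₁₀(0.0010428) ≈ -59.64 dB
∠H = (78.44°) − (89.94° + 87.66°) = -99.16°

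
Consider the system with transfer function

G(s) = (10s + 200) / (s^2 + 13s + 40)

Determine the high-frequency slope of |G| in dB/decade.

Each pole contributes −20 dB/decade at high frequency; each zero contributes +20 dB/decade.
Net: 1 zero(s) − 2 pole(s) → -20 dB/decade.

-20 dB/decade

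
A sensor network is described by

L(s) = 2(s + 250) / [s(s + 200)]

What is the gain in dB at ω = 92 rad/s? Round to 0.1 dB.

-31.6 dB

At s = jω = j92:
zero (s+250): 250 + j92 → |·| = √(250²+92²) = √70964 ≈ 266.39, ∠ = arctan(92/250) ≈ 20.20°
pole (s+200): 200 + j92 → |·| = √(200²+92²) = √48464 ≈ 220.15, ∠ = arctan(92/200) ≈ 24.70°
pole at origin: |s| = 92, ∠ = 90.00° (in denominator)
|L| = 2 · 266.39 / 20254 ≈ 0.026305
Gain = 20 log₁₀(0.026305) ≈ -31.60 dB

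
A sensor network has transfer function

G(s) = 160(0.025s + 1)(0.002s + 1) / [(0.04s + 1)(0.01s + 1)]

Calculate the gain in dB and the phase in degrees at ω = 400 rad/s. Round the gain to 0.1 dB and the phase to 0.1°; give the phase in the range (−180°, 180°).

At ω = 400 rad/s:
zero (1 + j400·0.025) = 1 + j10 → |·| ≈ 10.05, ∠ ≈ 84.29°
zero (1 + j400·0.002) = 1 + j0.8 → |·| ≈ 1.2806, ∠ ≈ 38.66°
pole (1 + j400·0.04) = 1 + j16 → |·| ≈ 16.031, ∠ ≈ 86.42°
pole (1 + j400·0.01) = 1 + j4 → |·| ≈ 4.1231, ∠ ≈ 75.96°
|G| = 160 · 10.05 · 1.2806 / (16.031 · 4.1231) ≈ 31.154
Gain = 20 log₁₀(31.154) ≈ 29.87 dB
∠G = (84.29° + 38.66°) − (86.42° + 75.96°) = -39.43°

29.9 dB, -39.4°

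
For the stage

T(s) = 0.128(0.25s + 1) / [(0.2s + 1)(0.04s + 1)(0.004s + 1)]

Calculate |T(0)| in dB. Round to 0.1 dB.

-17.9 dB

T(0) = 0.128 · 1 / 1 = 0.128
20 log₁₀(0.128) ≈ -17.86 dB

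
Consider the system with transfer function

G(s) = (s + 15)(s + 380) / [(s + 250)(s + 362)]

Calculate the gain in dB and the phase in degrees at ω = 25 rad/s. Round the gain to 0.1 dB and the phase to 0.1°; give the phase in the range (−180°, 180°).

At s = jω = j25:
zero (s+15): 15 + j25 → |·| = √(15²+25²) = √850 ≈ 29.155, ∠ = arctan(25/15) ≈ 59.04°
zero (s+380): 380 + j25 → |·| = √(380²+25²) = √145025 ≈ 380.82, ∠ = arctan(25/380) ≈ 3.76°
pole (s+250): 250 + j25 → |·| = √(250²+25²) = √63125 ≈ 251.25, ∠ = arctan(25/250) ≈ 5.71°
pole (s+362): 362 + j25 → |·| = √(362²+25²) = √131669 ≈ 362.86, ∠ = arctan(25/362) ≈ 3.95°
|G| = 1 · 11103 / 91169 ≈ 0.12178
Gain = 20 log₁₀(0.12178) ≈ -18.29 dB
∠G = 62.80° − 9.66° = 53.14°

-18.3 dB, 53.1°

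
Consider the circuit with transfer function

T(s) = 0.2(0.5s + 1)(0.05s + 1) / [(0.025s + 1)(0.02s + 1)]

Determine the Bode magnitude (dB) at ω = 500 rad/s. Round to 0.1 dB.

19.9 dB

At ω = 500 rad/s:
zero (1 + j500·0.5) = 1 + j250 → |·| ≈ 250, ∠ ≈ 89.77°
zero (1 + j500·0.05) = 1 + j25 → |·| ≈ 25.02, ∠ ≈ 87.71°
pole (1 + j500·0.025) = 1 + j12.5 → |·| ≈ 12.54, ∠ ≈ 85.43°
pole (1 + j500·0.02) = 1 + j10 → |·| ≈ 10.05, ∠ ≈ 84.29°
|T| = 0.2 · 250 · 25.02 / (12.54 · 10.05) ≈ 9.9264
Gain = 20 log₁₀(9.9264) ≈ 19.94 dB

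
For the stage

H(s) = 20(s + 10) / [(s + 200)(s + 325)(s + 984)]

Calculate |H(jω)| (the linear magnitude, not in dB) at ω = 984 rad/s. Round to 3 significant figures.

At s = jω = j984:
zero (s+10): 10 + j984 → |·| = √(10²+984²) = √968356 ≈ 984.05, ∠ = arctan(984/10) ≈ 89.42°
pole (s+200): 200 + j984 → |·| = √(200²+984²) = √1008256 ≈ 1004.1, ∠ = arctan(984/200) ≈ 78.51°
pole (s+325): 325 + j984 → |·| = √(325²+984²) = √1073881 ≈ 1036.3, ∠ = arctan(984/325) ≈ 71.72°
pole (s+984): 984 + j984 → |·| = √(984²+984²) = √1936512 ≈ 1391.6, ∠ = arctan(984/984) ≈ 45.00°
|H| = 20 · 984.05 / 1.448e+09 ≈ 1.3592e-05

1.36e-05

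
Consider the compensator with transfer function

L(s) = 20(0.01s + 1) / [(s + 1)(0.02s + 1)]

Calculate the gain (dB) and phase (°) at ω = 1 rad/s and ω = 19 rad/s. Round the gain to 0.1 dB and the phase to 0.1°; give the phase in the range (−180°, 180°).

At ω = 1 rad/s:
zero (1 + j1·0.01) = 1 + j0.01 → |·| ≈ 1, ∠ ≈ 0.57°
pole (1 + j1·1) = 1 + j1 → |·| ≈ 1.4142, ∠ ≈ 45.00°
pole (1 + j1·0.02) = 1 + j0.02 → |·| ≈ 1.0002, ∠ ≈ 1.15°
|L| = 20 · 1 / (1.4142 · 1.0002) ≈ 14.139
Gain = 20 log₁₀(14.139) ≈ 23.01 dB
∠L = (0.57°) − (45.00° + 1.15°) = -45.58°

At ω = 19 rad/s:
zero (1 + j19·0.01) = 1 + j0.19 → |·| ≈ 1.0179, ∠ ≈ 10.76°
pole (1 + j19·1) = 1 + j19 → |·| ≈ 19.026, ∠ ≈ 86.99°
pole (1 + j19·0.02) = 1 + j0.38 → |·| ≈ 1.0698, ∠ ≈ 20.81°
|L| = 20 · 1.0179 / (19.026 · 1.0698) ≈ 1.0002
Gain = 20 log₁₀(1.0002) ≈ 0.00 dB
∠L = (10.76°) − (86.99° + 20.81°) = -97.04°

ω = 1: 23.0 dB, -45.6°; ω = 19: 0.0 dB, -97.0°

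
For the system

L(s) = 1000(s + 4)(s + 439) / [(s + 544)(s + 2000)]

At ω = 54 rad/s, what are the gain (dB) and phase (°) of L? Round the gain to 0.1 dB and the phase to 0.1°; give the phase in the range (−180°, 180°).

26.8 dB, 85.6°

At s = jω = j54:
zero (s+4): 4 + j54 → |·| = √(4²+54²) = √2932 ≈ 54.148, ∠ = arctan(54/4) ≈ 85.76°
zero (s+439): 439 + j54 → |·| = √(439²+54²) = √195637 ≈ 442.31, ∠ = arctan(54/439) ≈ 7.01°
pole (s+544): 544 + j54 → |·| = √(544²+54²) = √298852 ≈ 546.67, ∠ = arctan(54/544) ≈ 5.67°
pole (s+2000): 2000 + j54 → |·| = √(2000²+54²) = √4002916 ≈ 2000.7, ∠ = arctan(54/2000) ≈ 1.55°
|L| = 1000 · 23950 / 1.0937e+06 ≈ 21.898
Gain = 20 log₁₀(21.898) ≈ 26.81 dB
∠L = 92.77° − 7.22° = 85.55°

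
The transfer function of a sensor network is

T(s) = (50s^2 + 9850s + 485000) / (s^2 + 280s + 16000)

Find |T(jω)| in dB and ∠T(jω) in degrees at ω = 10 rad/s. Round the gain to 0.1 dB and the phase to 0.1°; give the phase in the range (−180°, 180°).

Substitute s = j10:
Numerator: 50(j10)^2 + 9850(j10) + 485000 = 480000 + j98500
Denominator: (j10)^2 + 280(j10) + 16000 = 15900 + j2800
|N| = √(480000² + 98500²) ≈ 4.9e+05, ∠N ≈ 11.60°
|D| = √(15900² + 2800²) ≈ 16145, ∠D ≈ 9.99°
|T| = 4.9e+05 / 16145 ≈ 30.35
Gain = 20 log₁₀(30.35) ≈ 29.64 dB
∠T = 11.60° − 9.99° = 1.61°

29.6 dB, 1.6°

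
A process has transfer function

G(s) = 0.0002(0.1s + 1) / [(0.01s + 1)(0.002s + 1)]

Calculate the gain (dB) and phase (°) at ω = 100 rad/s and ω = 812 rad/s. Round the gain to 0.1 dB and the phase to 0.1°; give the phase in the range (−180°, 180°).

ω = 100: -57.1 dB, 28.0°; ω = 812: -59.7 dB, -52.1°

At ω = 100 rad/s:
zero (1 + j100·0.1) = 1 + j10 → |·| ≈ 10.05, ∠ ≈ 84.29°
pole (1 + j100·0.01) = 1 + j1 → |·| ≈ 1.4142, ∠ ≈ 45.00°
pole (1 + j100·0.002) = 1 + j0.2 → |·| ≈ 1.0198, ∠ ≈ 11.31°
|G| = 0.0002 · 10.05 / (1.4142 · 1.0198) ≈ 0.0013937
Gain = 20 log₁₀(0.0013937) ≈ -57.12 dB
∠G = (84.29°) − (45.00° + 11.31°) = 27.98°

At ω = 812 rad/s:
zero (1 + j812·0.1) = 1 + j81.2 → |·| ≈ 81.206, ∠ ≈ 89.29°
pole (1 + j812·0.01) = 1 + j8.12 → |·| ≈ 8.1813, ∠ ≈ 82.98°
pole (1 + j812·0.002) = 1 + j1.624 → |·| ≈ 1.9072, ∠ ≈ 58.38°
|G| = 0.0002 · 81.206 / (8.1813 · 1.9072) ≈ 0.0010409
Gain = 20 log₁₀(0.0010409) ≈ -59.65 dB
∠G = (89.29°) − (82.98° + 58.38°) = -52.07°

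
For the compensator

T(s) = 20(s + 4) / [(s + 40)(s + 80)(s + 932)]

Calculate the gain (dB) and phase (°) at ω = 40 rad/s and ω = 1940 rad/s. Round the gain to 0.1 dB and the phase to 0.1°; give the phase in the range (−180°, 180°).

At s = jω = j40:
zero (s+4): 4 + j40 → |·| = √(4²+40²) = √1616 ≈ 40.2, ∠ = arctan(40/4) ≈ 84.29°
pole (s+40): 40 + j40 → |·| = √(40²+40²) = √3200 ≈ 56.569, ∠ = arctan(40/40) ≈ 45.00°
pole (s+80): 80 + j40 → |·| = √(80²+40²) = √8000 ≈ 89.443, ∠ = arctan(40/80) ≈ 26.57°
pole (s+932): 932 + j40 → |·| = √(932²+40²) = √870224 ≈ 932.86, ∠ = arctan(40/932) ≈ 2.46°
|T| = 20 · 40.2 / 4.72e+06 ≈ 0.00017034
Gain = 20 log₁₀(0.00017034) ≈ -75.37 dB
∠T = 84.29° − 74.03° = 10.26°

At s = jω = j1940:
zero (s+4): 4 + j1940 → |·| = √(4²+1940²) = √3763616 ≈ 1940, ∠ = arctan(1940/4) ≈ 89.88°
pole (s+40): 40 + j1940 → |·| = √(40²+1940²) = √3765200 ≈ 1940.4, ∠ = arctan(1940/40) ≈ 88.82°
pole (s+80): 80 + j1940 → |·| = √(80²+1940²) = √3770000 ≈ 1941.6, ∠ = arctan(1940/80) ≈ 87.64°
pole (s+932): 932 + j1940 → |·| = √(932²+1940²) = √4632224 ≈ 2152.3, ∠ = arctan(1940/932) ≈ 64.34°
|T| = 20 · 1940 / 8.1087e+09 ≈ 4.785e-06
Gain = 20 log₁₀(4.785e-06) ≈ -106.40 dB
∠T = 89.88° − 240.80° = -150.92°

ω = 40: -75.4 dB, 10.3°; ω = 1940: -106.4 dB, -150.9°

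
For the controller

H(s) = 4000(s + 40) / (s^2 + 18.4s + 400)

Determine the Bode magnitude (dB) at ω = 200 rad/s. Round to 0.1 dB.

26.2 dB

At s = jω = j200:
zero (s+40): 40 + j200 → |·| = √(40²+200²) = √41600 ≈ 203.96, ∠ = arctan(200/40) ≈ 78.69°
quadratic: (j200)² + 18.4·j200 + 400 = -39600 + j3680 → |·| ≈ 39771, ∠ ≈ 174.69°
|H| = 4000 · 203.96 / 39771 ≈ 20.513
Gain = 20 log₁₀(20.513) ≈ 26.24 dB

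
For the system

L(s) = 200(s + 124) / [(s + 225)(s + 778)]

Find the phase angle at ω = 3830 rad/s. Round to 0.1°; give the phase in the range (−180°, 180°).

At s = jω = j3830:
zero (s+124): 124 + j3830 → |·| = √(124²+3830²) = √14684276 ≈ 3832, ∠ = arctan(3830/124) ≈ 88.15°
pole (s+225): 225 + j3830 → |·| = √(225²+3830²) = √14719525 ≈ 3836.6, ∠ = arctan(3830/225) ≈ 86.64°
pole (s+778): 778 + j3830 → |·| = √(778²+3830²) = √15274184 ≈ 3908.2, ∠ = arctan(3830/778) ≈ 78.52°
∠L = 88.15° − 165.16° = -77.01°

-77.0°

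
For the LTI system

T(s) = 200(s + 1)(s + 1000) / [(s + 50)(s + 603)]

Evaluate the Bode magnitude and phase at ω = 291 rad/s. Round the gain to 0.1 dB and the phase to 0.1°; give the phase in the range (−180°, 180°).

At s = jω = j291:
zero (s+1): 1 + j291 → |·| = √(1²+291²) = √84682 ≈ 291, ∠ = arctan(291/1) ≈ 89.80°
zero (s+1000): 1000 + j291 → |·| = √(1000²+291²) = √1084681 ≈ 1041.5, ∠ = arctan(291/1000) ≈ 16.22°
pole (s+50): 50 + j291 → |·| = √(50²+291²) = √87181 ≈ 295.26, ∠ = arctan(291/50) ≈ 80.25°
pole (s+603): 603 + j291 → |·| = √(603²+291²) = √448290 ≈ 669.54, ∠ = arctan(291/603) ≈ 25.76°
|T| = 200 · 3.0308e+05 / 1.9769e+05 ≈ 306.62
Gain = 20 log₁₀(306.62) ≈ 49.73 dB
∠T = 106.02° − 106.01° = 0.01°

49.7 dB, 0.0°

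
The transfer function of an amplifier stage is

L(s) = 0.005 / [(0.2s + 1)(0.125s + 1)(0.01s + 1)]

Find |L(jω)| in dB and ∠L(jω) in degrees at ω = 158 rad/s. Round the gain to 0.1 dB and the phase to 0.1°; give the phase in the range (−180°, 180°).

-107.4 dB, 127.0°

At ω = 158 rad/s:
pole (1 + j158·0.2) = 1 + j31.6 → |·| ≈ 31.616, ∠ ≈ 88.19°
pole (1 + j158·0.125) = 1 + j19.75 → |·| ≈ 19.775, ∠ ≈ 87.10°
pole (1 + j158·0.01) = 1 + j1.58 → |·| ≈ 1.8699, ∠ ≈ 57.67°
|L| = 0.005 · 1 / (31.616 · 19.775 · 1.8699) ≈ 4.2769e-06
Gain = 20 log₁₀(4.2769e-06) ≈ -107.38 dB
∠L = (0°) − (88.19° + 87.10° + 57.67°) = -232.96° ≡ 127.04° (principal value)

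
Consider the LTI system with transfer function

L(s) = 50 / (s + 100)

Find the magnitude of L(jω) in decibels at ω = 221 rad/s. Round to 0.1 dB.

Substitute s = j221:
Numerator: 50 = 50 + j0
Denominator: (j221) + 100 = 100 + j221
|N| = √(50² + 0²) ≈ 50, ∠N ≈ 0.00°
|D| = √(100² + 221²) ≈ 242.57, ∠D ≈ 65.65°
|L| = 50 / 242.57 ≈ 0.20613
Gain = 20 log₁₀(0.20613) ≈ -13.72 dB

-13.7 dB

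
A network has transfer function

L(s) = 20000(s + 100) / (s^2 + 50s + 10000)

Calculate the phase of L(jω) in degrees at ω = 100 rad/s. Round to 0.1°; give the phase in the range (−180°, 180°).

-45.0°

At s = jω = j100:
zero (s+100): 100 + j100 → |·| = √(100²+100²) = √20000 ≈ 141.42, ∠ = arctan(100/100) ≈ 45.00°
quadratic: (j100)² + 50·j100 + 10000 = 0 + j5000 → |·| ≈ 5000, ∠ ≈ 90.00°
∠L = 45.00° − 90.00° = -45.00°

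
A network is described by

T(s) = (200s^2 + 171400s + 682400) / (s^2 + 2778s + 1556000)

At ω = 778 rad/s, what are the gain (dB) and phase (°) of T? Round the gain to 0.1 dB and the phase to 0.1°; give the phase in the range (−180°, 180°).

37.6 dB, 65.8°

Substitute s = j778:
Numerator: 200(j778)^2 + 171400(j778) + 682400 = -120374400 + j133349200
Denominator: (j778)^2 + 2778(j778) + 1556000 = 950716 + j2161284
|N| = √(120374400² + 133349200²) ≈ 1.7964e+08, ∠N ≈ 132.07°
|D| = √(950716² + 2161284²) ≈ 2.3611e+06, ∠D ≈ 66.26°
|T| = 1.7964e+08 / 2.3611e+06 ≈ 76.083
Gain = 20 log₁₀(76.083) ≈ 37.63 dB
∠T = 132.07° − 66.26° = 65.81°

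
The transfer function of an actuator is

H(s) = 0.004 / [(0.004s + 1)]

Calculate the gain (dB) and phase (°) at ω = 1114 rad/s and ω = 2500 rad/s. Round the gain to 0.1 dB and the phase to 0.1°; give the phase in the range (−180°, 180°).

ω = 1114: -61.2 dB, -77.4°; ω = 2500: -68.0 dB, -84.3°

At ω = 1114 rad/s:
pole (1 + j1114·0.004) = 1 + j4.456 → |·| ≈ 4.5668, ∠ ≈ 77.35°
|H| = 0.004 · 1 / (4.5668) ≈ 0.00087589
Gain = 20 log₁₀(0.00087589) ≈ -61.15 dB
∠H = (0°) − (77.35°) = -77.35°

At ω = 2500 rad/s:
pole (1 + j2500·0.004) = 1 + j10 → |·| ≈ 10.05, ∠ ≈ 84.29°
|H| = 0.004 · 1 / (10.05) ≈ 0.00039801
Gain = 20 log₁₀(0.00039801) ≈ -68.00 dB
∠H = (0°) − (84.29°) = -84.29°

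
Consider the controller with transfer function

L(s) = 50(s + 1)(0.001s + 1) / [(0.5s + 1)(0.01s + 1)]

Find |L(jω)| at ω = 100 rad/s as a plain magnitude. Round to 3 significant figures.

71.1

At ω = 100 rad/s:
zero (1 + j100·1) = 1 + j100 → |·| ≈ 100, ∠ ≈ 89.43°
zero (1 + j100·0.001) = 1 + j0.1 → |·| ≈ 1.005, ∠ ≈ 5.71°
pole (1 + j100·0.5) = 1 + j50 → |·| ≈ 50.01, ∠ ≈ 88.85°
pole (1 + j100·0.01) = 1 + j1 → |·| ≈ 1.4142, ∠ ≈ 45.00°
|L| = 50 · 100 · 1.005 / (50.01 · 1.4142) ≈ 71.051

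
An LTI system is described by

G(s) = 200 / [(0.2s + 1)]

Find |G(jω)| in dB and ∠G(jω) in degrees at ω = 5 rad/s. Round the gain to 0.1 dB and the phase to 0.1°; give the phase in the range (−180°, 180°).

43.0 dB, -45.0°

At ω = 5 rad/s:
pole (1 + j5·0.2) = 1 + j1 → |·| ≈ 1.4142, ∠ ≈ 45.00°
|G| = 200 · 1 / (1.4142) ≈ 141.42
Gain = 20 log₁₀(141.42) ≈ 43.01 dB
∠G = (0°) − (45.00°) = -45.00°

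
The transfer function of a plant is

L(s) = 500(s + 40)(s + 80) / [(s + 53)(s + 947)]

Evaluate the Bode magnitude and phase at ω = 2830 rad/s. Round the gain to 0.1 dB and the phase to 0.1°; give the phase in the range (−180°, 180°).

At s = jω = j2830:
zero (s+40): 40 + j2830 → |·| = √(40²+2830²) = √8010500 ≈ 2830.3, ∠ = arctan(2830/40) ≈ 89.19°
zero (s+80): 80 + j2830 → |·| = √(80²+2830²) = √8015300 ≈ 2831.1, ∠ = arctan(2830/80) ≈ 88.38°
pole (s+53): 53 + j2830 → |·| = √(53²+2830²) = √8011709 ≈ 2830.5, ∠ = arctan(2830/53) ≈ 88.93°
pole (s+947): 947 + j2830 → |·| = √(947²+2830²) = √8905709 ≈ 2984.2, ∠ = arctan(2830/947) ≈ 71.50°
|L| = 500 · 8.0129e+06 / 8.4468e+06 ≈ 474.32
Gain = 20 log₁₀(474.32) ≈ 53.52 dB
∠L = 177.57° − 160.43° = 17.14°

53.5 dB, 17.1°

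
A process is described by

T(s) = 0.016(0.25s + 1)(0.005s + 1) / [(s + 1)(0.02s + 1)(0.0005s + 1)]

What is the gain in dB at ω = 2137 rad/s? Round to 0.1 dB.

-63.3 dB

At ω = 2137 rad/s:
zero (1 + j2137·0.25) = 1 + j534.25 → |·| ≈ 534.25, ∠ ≈ 89.89°
zero (1 + j2137·0.005) = 1 + j10.685 → |·| ≈ 10.732, ∠ ≈ 84.65°
pole (1 + j2137·1) = 1 + j2137 → |·| ≈ 2137, ∠ ≈ 89.97°
pole (1 + j2137·0.02) = 1 + j42.74 → |·| ≈ 42.752, ∠ ≈ 88.66°
pole (1 + j2137·0.0005) = 1 + j1.0685 → |·| ≈ 1.4635, ∠ ≈ 46.90°
|T| = 0.016 · 534.25 · 10.732 / (2137 · 42.752 · 1.4635) ≈ 0.00068611
Gain = 20 log₁₀(0.00068611) ≈ -63.27 dB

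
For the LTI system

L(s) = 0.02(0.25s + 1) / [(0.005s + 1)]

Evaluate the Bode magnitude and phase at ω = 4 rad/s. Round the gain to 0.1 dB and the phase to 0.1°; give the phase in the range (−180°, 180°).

-31.0 dB, 43.9°

At ω = 4 rad/s:
zero (1 + j4·0.25) = 1 + j1 → |·| ≈ 1.4142, ∠ ≈ 45.00°
pole (1 + j4·0.005) = 1 + j0.02 → |·| ≈ 1.0002, ∠ ≈ 1.15°
|L| = 0.02 · 1.4142 / (1.0002) ≈ 0.028278
Gain = 20 log₁₀(0.028278) ≈ -30.97 dB
∠L = (45.00°) − (1.15°) = 43.85°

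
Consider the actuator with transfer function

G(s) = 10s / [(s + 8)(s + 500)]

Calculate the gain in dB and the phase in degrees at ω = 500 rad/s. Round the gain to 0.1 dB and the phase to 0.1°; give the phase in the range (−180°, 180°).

At s = jω = j500:
zero at origin: s = j500 → |·| = 500, ∠ = 90.00°
pole (s+8): 8 + j500 → |·| = √(8²+500²) = √250064 ≈ 500.06, ∠ = arctan(500/8) ≈ 89.08°
pole (s+500): 500 + j500 → |·| = √(500²+500²) = √500000 ≈ 707.11, ∠ = arctan(500/500) ≈ 45.00°
|G| = 10 · 500 / 3.536e+05 ≈ 0.01414
Gain = 20 log₁₀(0.01414) ≈ -36.99 dB
∠G = 90.00° − 134.08° = -44.08°

-37.0 dB, -44.1°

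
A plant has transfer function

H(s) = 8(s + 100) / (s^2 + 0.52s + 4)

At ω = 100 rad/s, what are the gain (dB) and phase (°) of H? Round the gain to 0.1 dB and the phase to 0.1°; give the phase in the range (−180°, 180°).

At s = jω = j100:
zero (s+100): 100 + j100 → |·| = √(100²+100²) = √20000 ≈ 141.42, ∠ = arctan(100/100) ≈ 45.00°
quadratic: (j100)² + 0.52·j100 + 4 = -9996 + j52 → |·| ≈ 9996.1, ∠ ≈ 179.70°
|H| = 8 · 141.42 / 9996.1 ≈ 0.11318
Gain = 20 log₁₀(0.11318) ≈ -18.92 dB
∠H = 45.00° − 179.70° = -134.70°

-18.9 dB, -134.7°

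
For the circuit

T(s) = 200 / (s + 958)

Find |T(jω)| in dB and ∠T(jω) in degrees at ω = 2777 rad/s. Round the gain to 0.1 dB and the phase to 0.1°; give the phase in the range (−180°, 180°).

Substitute s = j2777:
Numerator: 200 = 200 + j0
Denominator: (j2777) + 958 = 958 + j2777
|N| = √(200² + 0²) ≈ 200, ∠N ≈ 0.00°
|D| = √(958² + 2777²) ≈ 2937.6, ∠D ≈ 70.97°
|T| = 200 / 2937.6 ≈ 0.068083
Gain = 20 log₁₀(0.068083) ≈ -23.34 dB
∠T = 0.00° − 70.97° = -70.97°

-23.3 dB, -71.0°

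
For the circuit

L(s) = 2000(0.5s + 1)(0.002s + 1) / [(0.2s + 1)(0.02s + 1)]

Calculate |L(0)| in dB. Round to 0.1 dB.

L(0) = 2000 · 1 / 1 = 2000
20 log₁₀(2000) ≈ 66.02 dB

66.0 dB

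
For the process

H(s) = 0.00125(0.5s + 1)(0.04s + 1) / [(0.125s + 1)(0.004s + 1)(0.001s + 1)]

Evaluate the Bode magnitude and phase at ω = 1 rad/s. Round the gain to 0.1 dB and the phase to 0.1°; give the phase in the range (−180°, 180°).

-57.2 dB, 21.4°

At ω = 1 rad/s:
zero (1 + j1·0.5) = 1 + j0.5 → |·| ≈ 1.118, ∠ ≈ 26.57°
zero (1 + j1·0.04) = 1 + j0.04 → |·| ≈ 1.0008, ∠ ≈ 2.29°
pole (1 + j1·0.125) = 1 + j0.125 → |·| ≈ 1.0078, ∠ ≈ 7.13°
pole (1 + j1·0.004) = 1 + j0.004 → |·| ≈ 1, ∠ ≈ 0.23°
pole (1 + j1·0.001) = 1 + j0.001 → |·| ≈ 1, ∠ ≈ 0.06°
|H| = 0.00125 · 1.118 · 1.0008 / (1.0078 · 1 · 1) ≈ 0.0013878
Gain = 20 log₁₀(0.0013878) ≈ -57.15 dB
∠H = (26.57° + 2.29°) − (7.13° + 0.23° + 0.06°) = 21.44°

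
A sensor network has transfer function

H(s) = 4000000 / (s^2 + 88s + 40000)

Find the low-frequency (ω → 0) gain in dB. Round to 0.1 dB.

40.0 dB

H(0) = 4000000 / 40000 = 100
20 log₁₀(100) ≈ 40.00 dB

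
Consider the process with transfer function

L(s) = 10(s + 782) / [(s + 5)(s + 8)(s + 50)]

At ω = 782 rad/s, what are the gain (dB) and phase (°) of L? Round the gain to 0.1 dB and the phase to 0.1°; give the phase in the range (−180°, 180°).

-92.7 dB, 139.6°

At s = jω = j782:
zero (s+782): 782 + j782 → |·| = √(782²+782²) = √1223048 ≈ 1105.9, ∠ = arctan(782/782) ≈ 45.00°
pole (s+5): 5 + j782 → |·| = √(5²+782²) = √611549 ≈ 782.02, ∠ = arctan(782/5) ≈ 89.63°
pole (s+8): 8 + j782 → |·| = √(8²+782²) = √611588 ≈ 782.04, ∠ = arctan(782/8) ≈ 89.41°
pole (s+50): 50 + j782 → |·| = √(50²+782²) = √614024 ≈ 783.6, ∠ = arctan(782/50) ≈ 86.34°
|L| = 10 · 1105.9 / 4.7923e+08 ≈ 2.3077e-05
Gain = 20 log₁₀(2.3077e-05) ≈ -92.74 dB
∠L = 45.00° − 265.38° = -220.38° ≡ 139.62° (principal value)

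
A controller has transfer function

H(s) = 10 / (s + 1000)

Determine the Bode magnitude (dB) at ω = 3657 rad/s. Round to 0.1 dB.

-51.6 dB

Substitute s = j3657:
Numerator: 10 = 10 + j0
Denominator: (j3657) + 1000 = 1000 + j3657
|N| = √(10² + 0²) ≈ 10, ∠N ≈ 0.00°
|D| = √(1000² + 3657²) ≈ 3791.3, ∠D ≈ 74.71°
|H| = 10 / 3791.3 ≈ 0.0026376
Gain = 20 log₁₀(0.0026376) ≈ -51.58 dB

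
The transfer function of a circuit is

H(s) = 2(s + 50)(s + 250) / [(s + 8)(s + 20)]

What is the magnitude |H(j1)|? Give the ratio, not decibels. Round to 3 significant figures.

At s = jω = j1:
zero (s+50): 50 + j1 → |·| = √(50²+1²) = √2501 ≈ 50.01, ∠ = arctan(1/50) ≈ 1.15°
zero (s+250): 250 + j1 → |·| = √(250²+1²) = √62501 ≈ 250, ∠ = arctan(1/250) ≈ 0.23°
pole (s+8): 8 + j1 → |·| = √(8²+1²) = √65 ≈ 8.0623, ∠ = arctan(1/8) ≈ 7.13°
pole (s+20): 20 + j1 → |·| = √(20²+1²) = √401 ≈ 20.025, ∠ = arctan(1/20) ≈ 2.86°
|H| = 2 · 12502 / 161.45 ≈ 154.87

155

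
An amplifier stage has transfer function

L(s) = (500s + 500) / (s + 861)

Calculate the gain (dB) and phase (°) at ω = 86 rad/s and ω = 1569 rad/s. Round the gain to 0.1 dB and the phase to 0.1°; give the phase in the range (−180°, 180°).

ω = 86: 33.9 dB, 83.6°; ω = 1569: 52.8 dB, 28.7°

Substitute s = j86:
Numerator: 500(j86) + 500 = 500 + j43000
Denominator: (j86) + 861 = 861 + j86
|N| = √(500² + 43000²) ≈ 43003, ∠N ≈ 89.33°
|D| = √(861² + 86²) ≈ 865.28, ∠D ≈ 5.70°
|L| = 43003 / 865.28 ≈ 49.698
Gain = 20 log₁₀(49.698) ≈ 33.93 dB
∠L = 89.33° − 5.70° = 83.63°

Substitute s = j1569:
Numerator: 500(j1569) + 500 = 500 + j784500
Denominator: (j1569) + 861 = 861 + j1569
|N| = √(500² + 784500²) ≈ 7.845e+05, ∠N ≈ 89.96°
|D| = √(861² + 1569²) ≈ 1789.7, ∠D ≈ 61.24°
|L| = 7.845e+05 / 1789.7 ≈ 438.34
Gain = 20 log₁₀(438.34) ≈ 52.84 dB
∠L = 89.96° − 61.24° = 28.72°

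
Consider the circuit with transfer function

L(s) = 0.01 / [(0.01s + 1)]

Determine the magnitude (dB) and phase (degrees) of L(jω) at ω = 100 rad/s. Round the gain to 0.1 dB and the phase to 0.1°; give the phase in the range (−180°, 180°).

At ω = 100 rad/s:
pole (1 + j100·0.01) = 1 + j1 → |·| ≈ 1.4142, ∠ ≈ 45.00°
|L| = 0.01 · 1 / (1.4142) ≈ 0.0070711
Gain = 20 log₁₀(0.0070711) ≈ -43.01 dB
∠L = (0°) − (45.00°) = -45.00°

-43.0 dB, -45.0°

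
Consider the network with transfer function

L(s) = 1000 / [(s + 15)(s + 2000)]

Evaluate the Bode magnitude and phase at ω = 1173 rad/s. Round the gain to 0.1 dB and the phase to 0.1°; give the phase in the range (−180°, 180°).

-68.7 dB, -119.7°

At s = jω = j1173:
pole (s+15): 15 + j1173 → |·| = √(15²+1173²) = √1376154 ≈ 1173.1, ∠ = arctan(1173/15) ≈ 89.27°
pole (s+2000): 2000 + j1173 → |·| = √(2000²+1173²) = √5375929 ≈ 2318.6, ∠ = arctan(1173/2000) ≈ 30.39°
|L| = 1000 / 2.7199e+06 ≈ 0.00036766
Gain = 20 log₁₀(0.00036766) ≈ -68.69 dB
∠L = 0.00° − 119.66° = -119.66°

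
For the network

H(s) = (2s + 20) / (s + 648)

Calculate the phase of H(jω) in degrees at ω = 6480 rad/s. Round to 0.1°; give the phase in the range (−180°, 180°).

5.6°

Substitute s = j6480:
Numerator: 2(j6480) + 20 = 20 + j12960
Denominator: (j6480) + 648 = 648 + j6480
|N| = √(20² + 12960²) ≈ 12960, ∠N ≈ 89.91°
|D| = √(648² + 6480²) ≈ 6512.3, ∠D ≈ 84.29°
∠H = 89.91° − 84.29° = 5.62°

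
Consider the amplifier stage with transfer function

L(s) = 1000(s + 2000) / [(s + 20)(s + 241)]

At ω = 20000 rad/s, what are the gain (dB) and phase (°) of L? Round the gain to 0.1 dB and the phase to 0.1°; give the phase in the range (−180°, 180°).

At s = jω = j20000:
zero (s+2000): 2000 + j20000 → |·| = √(2000²+20000²) = √404000000 ≈ 20100, ∠ = arctan(20000/2000) ≈ 84.29°
pole (s+20): 20 + j20000 → |·| = √(20²+20000²) = √400000400 ≈ 20000, ∠ = arctan(20000/20) ≈ 89.94°
pole (s+241): 241 + j20000 → |·| = √(241²+20000²) = √400058081 ≈ 20001, ∠ = arctan(20000/241) ≈ 89.31°
|L| = 1000 · 20100 / 4.0002e+08 ≈ 0.050247
Gain = 20 log₁₀(0.050247) ≈ -25.98 dB
∠L = 84.29° − 179.25° = -94.96°

-26.0 dB, -95.0°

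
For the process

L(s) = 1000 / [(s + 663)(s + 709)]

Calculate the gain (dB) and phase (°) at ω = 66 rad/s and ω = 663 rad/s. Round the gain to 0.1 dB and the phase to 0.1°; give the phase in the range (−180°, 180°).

At s = jω = j66:
pole (s+663): 663 + j66 → |·| = √(663²+66²) = √443925 ≈ 666.28, ∠ = arctan(66/663) ≈ 5.68°
pole (s+709): 709 + j66 → |·| = √(709²+66²) = √507037 ≈ 712.07, ∠ = arctan(66/709) ≈ 5.32°
|L| = 1000 / 4.7444e+05 ≈ 0.0021077
Gain = 20 log₁₀(0.0021077) ≈ -53.52 dB
∠L = 0.00° − 11.00° = -11.00°

At s = jω = j663:
pole (s+663): 663 + j663 → |·| = √(663²+663²) = √879138 ≈ 937.62, ∠ = arctan(663/663) ≈ 45.00°
pole (s+709): 709 + j663 → |·| = √(709²+663²) = √942250 ≈ 970.7, ∠ = arctan(663/709) ≈ 43.08°
|L| = 1000 / 9.1015e+05 ≈ 0.0010987
Gain = 20 log₁₀(0.0010987) ≈ -59.18 dB
∠L = 0.00° − 88.08° = -88.08°

ω = 66: -53.5 dB, -11.0°; ω = 663: -59.2 dB, -88.1°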